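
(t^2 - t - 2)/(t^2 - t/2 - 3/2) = 2*(t - 2)/(2*t - 3)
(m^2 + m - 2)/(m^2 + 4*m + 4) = (m - 1)/(m + 2)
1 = 1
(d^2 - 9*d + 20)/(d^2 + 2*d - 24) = (d - 5)/(d + 6)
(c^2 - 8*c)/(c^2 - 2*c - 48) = c/(c + 6)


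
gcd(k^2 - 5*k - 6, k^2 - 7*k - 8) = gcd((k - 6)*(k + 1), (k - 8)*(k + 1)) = k + 1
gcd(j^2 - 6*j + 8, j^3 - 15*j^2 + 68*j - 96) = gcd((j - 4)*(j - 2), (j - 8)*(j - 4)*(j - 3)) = j - 4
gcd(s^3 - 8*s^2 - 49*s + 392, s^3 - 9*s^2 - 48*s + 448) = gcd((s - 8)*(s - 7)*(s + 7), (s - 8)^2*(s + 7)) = s^2 - s - 56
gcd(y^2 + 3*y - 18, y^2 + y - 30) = y + 6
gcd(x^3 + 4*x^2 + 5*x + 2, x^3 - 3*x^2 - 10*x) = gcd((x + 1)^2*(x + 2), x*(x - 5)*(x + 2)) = x + 2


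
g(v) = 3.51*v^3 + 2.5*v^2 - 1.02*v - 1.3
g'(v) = 10.53*v^2 + 5.0*v - 1.02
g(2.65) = 78.87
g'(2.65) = 86.18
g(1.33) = 10.02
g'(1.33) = 24.26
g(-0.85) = -0.78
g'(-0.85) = 2.34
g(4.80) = 439.58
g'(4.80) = 265.59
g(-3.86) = -161.98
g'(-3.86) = 136.57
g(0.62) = -0.13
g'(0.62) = 6.13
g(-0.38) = -0.74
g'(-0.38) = -1.40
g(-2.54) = -40.10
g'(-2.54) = 54.22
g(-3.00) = -70.51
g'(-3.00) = 78.75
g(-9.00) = -2348.41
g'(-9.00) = 806.91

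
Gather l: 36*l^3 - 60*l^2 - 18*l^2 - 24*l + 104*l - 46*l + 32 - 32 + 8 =36*l^3 - 78*l^2 + 34*l + 8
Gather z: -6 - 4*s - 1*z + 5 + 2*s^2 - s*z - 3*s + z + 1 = 2*s^2 - s*z - 7*s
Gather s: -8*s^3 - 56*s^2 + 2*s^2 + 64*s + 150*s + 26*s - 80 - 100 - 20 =-8*s^3 - 54*s^2 + 240*s - 200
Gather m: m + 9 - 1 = m + 8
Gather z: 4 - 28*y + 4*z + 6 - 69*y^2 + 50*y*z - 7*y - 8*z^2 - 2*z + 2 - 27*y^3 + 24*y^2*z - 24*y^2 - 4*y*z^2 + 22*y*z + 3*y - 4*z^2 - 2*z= -27*y^3 - 93*y^2 - 32*y + z^2*(-4*y - 12) + z*(24*y^2 + 72*y) + 12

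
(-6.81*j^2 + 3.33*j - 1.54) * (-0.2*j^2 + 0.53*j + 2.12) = 1.362*j^4 - 4.2753*j^3 - 12.3643*j^2 + 6.2434*j - 3.2648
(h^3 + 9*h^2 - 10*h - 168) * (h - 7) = h^4 + 2*h^3 - 73*h^2 - 98*h + 1176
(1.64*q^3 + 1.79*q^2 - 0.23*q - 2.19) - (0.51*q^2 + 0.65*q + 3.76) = 1.64*q^3 + 1.28*q^2 - 0.88*q - 5.95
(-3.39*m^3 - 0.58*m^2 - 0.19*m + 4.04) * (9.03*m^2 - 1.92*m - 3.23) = -30.6117*m^5 + 1.2714*m^4 + 10.3476*m^3 + 38.7194*m^2 - 7.1431*m - 13.0492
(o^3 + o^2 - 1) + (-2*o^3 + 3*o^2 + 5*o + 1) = -o^3 + 4*o^2 + 5*o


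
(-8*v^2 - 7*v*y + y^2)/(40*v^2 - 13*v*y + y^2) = (v + y)/(-5*v + y)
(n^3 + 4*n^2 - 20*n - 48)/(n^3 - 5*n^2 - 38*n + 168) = (n + 2)/(n - 7)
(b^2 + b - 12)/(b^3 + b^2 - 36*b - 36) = (b^2 + b - 12)/(b^3 + b^2 - 36*b - 36)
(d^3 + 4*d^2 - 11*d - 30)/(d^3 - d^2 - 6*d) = (d + 5)/d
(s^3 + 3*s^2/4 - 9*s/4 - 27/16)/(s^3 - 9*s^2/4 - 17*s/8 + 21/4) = (8*s^2 - 6*s - 9)/(2*(4*s^2 - 15*s + 14))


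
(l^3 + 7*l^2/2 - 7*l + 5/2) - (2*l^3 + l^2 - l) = -l^3 + 5*l^2/2 - 6*l + 5/2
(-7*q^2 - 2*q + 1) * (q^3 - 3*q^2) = -7*q^5 + 19*q^4 + 7*q^3 - 3*q^2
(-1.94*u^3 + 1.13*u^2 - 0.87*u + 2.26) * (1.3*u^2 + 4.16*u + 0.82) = -2.522*u^5 - 6.6014*u^4 + 1.979*u^3 + 0.245399999999999*u^2 + 8.6882*u + 1.8532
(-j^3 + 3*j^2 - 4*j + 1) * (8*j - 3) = -8*j^4 + 27*j^3 - 41*j^2 + 20*j - 3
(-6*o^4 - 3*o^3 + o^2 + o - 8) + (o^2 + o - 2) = -6*o^4 - 3*o^3 + 2*o^2 + 2*o - 10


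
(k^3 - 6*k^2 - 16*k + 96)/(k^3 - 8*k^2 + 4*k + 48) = (k + 4)/(k + 2)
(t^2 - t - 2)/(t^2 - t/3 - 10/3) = 3*(t + 1)/(3*t + 5)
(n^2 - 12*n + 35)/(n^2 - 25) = (n - 7)/(n + 5)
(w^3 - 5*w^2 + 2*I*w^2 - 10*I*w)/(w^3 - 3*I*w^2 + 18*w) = (w^2 + w*(-5 + 2*I) - 10*I)/(w^2 - 3*I*w + 18)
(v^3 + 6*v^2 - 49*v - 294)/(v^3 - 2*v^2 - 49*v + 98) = (v + 6)/(v - 2)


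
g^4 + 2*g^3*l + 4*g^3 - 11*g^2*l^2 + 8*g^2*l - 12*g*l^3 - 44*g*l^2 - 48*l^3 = (g + 4)*(g - 3*l)*(g + l)*(g + 4*l)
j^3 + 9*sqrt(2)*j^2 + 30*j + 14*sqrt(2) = (j + sqrt(2))^2*(j + 7*sqrt(2))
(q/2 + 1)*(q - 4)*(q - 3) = q^3/2 - 5*q^2/2 - q + 12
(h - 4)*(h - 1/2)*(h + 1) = h^3 - 7*h^2/2 - 5*h/2 + 2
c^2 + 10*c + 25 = (c + 5)^2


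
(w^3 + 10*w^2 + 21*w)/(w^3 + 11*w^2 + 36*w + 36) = w*(w + 7)/(w^2 + 8*w + 12)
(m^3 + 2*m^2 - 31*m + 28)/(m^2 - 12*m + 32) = (m^2 + 6*m - 7)/(m - 8)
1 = 1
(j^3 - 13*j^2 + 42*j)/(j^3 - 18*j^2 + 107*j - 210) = j/(j - 5)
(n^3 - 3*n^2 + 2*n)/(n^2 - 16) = n*(n^2 - 3*n + 2)/(n^2 - 16)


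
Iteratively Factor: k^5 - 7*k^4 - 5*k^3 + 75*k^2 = (k - 5)*(k^4 - 2*k^3 - 15*k^2) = (k - 5)*(k + 3)*(k^3 - 5*k^2) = (k - 5)^2*(k + 3)*(k^2) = k*(k - 5)^2*(k + 3)*(k)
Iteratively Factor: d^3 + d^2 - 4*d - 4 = (d + 1)*(d^2 - 4) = (d - 2)*(d + 1)*(d + 2)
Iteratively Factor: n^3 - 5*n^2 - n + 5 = (n + 1)*(n^2 - 6*n + 5) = (n - 1)*(n + 1)*(n - 5)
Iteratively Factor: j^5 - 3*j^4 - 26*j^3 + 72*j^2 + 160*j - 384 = (j + 4)*(j^4 - 7*j^3 + 2*j^2 + 64*j - 96) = (j + 3)*(j + 4)*(j^3 - 10*j^2 + 32*j - 32) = (j - 2)*(j + 3)*(j + 4)*(j^2 - 8*j + 16) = (j - 4)*(j - 2)*(j + 3)*(j + 4)*(j - 4)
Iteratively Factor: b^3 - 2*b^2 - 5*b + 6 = (b - 3)*(b^2 + b - 2) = (b - 3)*(b + 2)*(b - 1)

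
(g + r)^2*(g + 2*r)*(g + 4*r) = g^4 + 8*g^3*r + 21*g^2*r^2 + 22*g*r^3 + 8*r^4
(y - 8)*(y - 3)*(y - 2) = y^3 - 13*y^2 + 46*y - 48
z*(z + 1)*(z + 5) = z^3 + 6*z^2 + 5*z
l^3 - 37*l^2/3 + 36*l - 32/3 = (l - 8)*(l - 4)*(l - 1/3)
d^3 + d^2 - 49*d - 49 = (d - 7)*(d + 1)*(d + 7)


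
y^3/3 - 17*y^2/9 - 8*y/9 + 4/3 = (y/3 + 1/3)*(y - 6)*(y - 2/3)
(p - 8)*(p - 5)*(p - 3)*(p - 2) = p^4 - 18*p^3 + 111*p^2 - 278*p + 240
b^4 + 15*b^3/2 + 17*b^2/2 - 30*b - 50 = (b - 2)*(b + 2)*(b + 5/2)*(b + 5)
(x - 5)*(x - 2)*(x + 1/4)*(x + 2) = x^4 - 19*x^3/4 - 21*x^2/4 + 19*x + 5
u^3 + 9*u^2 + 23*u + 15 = (u + 1)*(u + 3)*(u + 5)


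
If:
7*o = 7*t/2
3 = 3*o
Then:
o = 1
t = 2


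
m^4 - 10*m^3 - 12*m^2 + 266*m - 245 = (m - 7)^2*(m - 1)*(m + 5)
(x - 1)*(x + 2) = x^2 + x - 2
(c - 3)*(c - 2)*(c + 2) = c^3 - 3*c^2 - 4*c + 12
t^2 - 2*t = t*(t - 2)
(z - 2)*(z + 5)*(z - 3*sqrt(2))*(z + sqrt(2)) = z^4 - 2*sqrt(2)*z^3 + 3*z^3 - 16*z^2 - 6*sqrt(2)*z^2 - 18*z + 20*sqrt(2)*z + 60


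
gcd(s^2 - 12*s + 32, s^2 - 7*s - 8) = s - 8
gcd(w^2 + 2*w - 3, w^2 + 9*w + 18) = w + 3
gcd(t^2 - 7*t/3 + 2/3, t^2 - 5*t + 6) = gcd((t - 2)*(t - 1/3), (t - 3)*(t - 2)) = t - 2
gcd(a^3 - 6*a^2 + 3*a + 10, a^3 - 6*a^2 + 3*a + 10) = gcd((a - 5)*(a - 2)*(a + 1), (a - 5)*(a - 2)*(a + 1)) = a^3 - 6*a^2 + 3*a + 10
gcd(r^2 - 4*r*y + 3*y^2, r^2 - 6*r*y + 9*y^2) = -r + 3*y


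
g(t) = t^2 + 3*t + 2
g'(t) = 2*t + 3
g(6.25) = 59.81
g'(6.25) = 15.50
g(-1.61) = -0.24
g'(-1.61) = -0.22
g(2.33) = 14.42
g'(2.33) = 7.66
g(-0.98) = 0.02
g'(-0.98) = 1.04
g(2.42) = 15.12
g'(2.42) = 7.84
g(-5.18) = 13.29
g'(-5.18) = -7.36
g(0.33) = 3.10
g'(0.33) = 3.66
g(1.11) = 6.56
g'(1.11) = 5.22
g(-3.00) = 2.00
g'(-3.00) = -3.00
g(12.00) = 182.00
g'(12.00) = 27.00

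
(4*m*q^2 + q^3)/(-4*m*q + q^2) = q*(4*m + q)/(-4*m + q)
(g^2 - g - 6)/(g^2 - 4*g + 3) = (g + 2)/(g - 1)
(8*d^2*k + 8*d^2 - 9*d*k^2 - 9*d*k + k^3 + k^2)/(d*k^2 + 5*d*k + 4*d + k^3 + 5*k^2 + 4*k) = (8*d^2 - 9*d*k + k^2)/(d*k + 4*d + k^2 + 4*k)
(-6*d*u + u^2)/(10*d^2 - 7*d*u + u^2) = u*(-6*d + u)/(10*d^2 - 7*d*u + u^2)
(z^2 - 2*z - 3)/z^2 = 1 - 2/z - 3/z^2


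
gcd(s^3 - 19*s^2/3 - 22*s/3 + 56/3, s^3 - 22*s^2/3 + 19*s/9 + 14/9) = s - 7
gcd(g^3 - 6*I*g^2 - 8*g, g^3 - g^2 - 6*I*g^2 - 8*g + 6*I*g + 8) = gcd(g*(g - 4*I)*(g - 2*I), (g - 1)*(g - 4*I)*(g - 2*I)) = g^2 - 6*I*g - 8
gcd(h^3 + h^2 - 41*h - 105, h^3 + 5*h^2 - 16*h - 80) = h + 5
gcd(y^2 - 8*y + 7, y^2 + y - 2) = y - 1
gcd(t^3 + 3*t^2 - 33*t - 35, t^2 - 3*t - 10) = t - 5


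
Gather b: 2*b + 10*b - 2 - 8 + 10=12*b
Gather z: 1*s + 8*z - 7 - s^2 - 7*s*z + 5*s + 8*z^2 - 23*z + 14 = -s^2 + 6*s + 8*z^2 + z*(-7*s - 15) + 7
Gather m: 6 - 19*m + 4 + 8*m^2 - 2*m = 8*m^2 - 21*m + 10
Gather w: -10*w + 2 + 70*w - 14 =60*w - 12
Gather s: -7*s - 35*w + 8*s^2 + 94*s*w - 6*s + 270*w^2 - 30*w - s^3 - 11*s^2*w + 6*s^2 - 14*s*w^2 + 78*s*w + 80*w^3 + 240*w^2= -s^3 + s^2*(14 - 11*w) + s*(-14*w^2 + 172*w - 13) + 80*w^3 + 510*w^2 - 65*w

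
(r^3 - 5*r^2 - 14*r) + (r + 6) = r^3 - 5*r^2 - 13*r + 6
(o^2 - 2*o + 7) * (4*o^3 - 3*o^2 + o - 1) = 4*o^5 - 11*o^4 + 35*o^3 - 24*o^2 + 9*o - 7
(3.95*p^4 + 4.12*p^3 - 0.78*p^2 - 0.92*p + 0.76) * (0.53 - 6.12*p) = -24.174*p^5 - 23.1209*p^4 + 6.9572*p^3 + 5.217*p^2 - 5.1388*p + 0.4028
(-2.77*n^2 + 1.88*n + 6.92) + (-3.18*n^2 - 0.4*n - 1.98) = -5.95*n^2 + 1.48*n + 4.94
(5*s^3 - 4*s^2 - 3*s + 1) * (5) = 25*s^3 - 20*s^2 - 15*s + 5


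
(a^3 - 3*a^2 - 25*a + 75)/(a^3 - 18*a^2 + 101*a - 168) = (a^2 - 25)/(a^2 - 15*a + 56)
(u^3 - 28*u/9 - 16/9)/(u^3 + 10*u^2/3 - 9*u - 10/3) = (9*u^2 + 18*u + 8)/(3*(3*u^2 + 16*u + 5))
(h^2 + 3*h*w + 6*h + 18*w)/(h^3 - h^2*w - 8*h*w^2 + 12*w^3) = (h + 6)/(h^2 - 4*h*w + 4*w^2)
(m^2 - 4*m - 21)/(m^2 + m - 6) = (m - 7)/(m - 2)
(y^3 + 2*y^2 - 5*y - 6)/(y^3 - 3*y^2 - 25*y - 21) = (y - 2)/(y - 7)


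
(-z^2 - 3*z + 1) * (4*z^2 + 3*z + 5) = -4*z^4 - 15*z^3 - 10*z^2 - 12*z + 5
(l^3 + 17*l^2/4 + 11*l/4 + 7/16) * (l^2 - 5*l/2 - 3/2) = l^5 + 7*l^4/4 - 75*l^3/8 - 205*l^2/16 - 167*l/32 - 21/32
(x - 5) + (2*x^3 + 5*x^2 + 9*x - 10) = 2*x^3 + 5*x^2 + 10*x - 15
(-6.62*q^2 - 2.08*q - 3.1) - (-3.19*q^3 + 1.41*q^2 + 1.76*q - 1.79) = 3.19*q^3 - 8.03*q^2 - 3.84*q - 1.31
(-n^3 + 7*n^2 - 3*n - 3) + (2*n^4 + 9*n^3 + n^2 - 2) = 2*n^4 + 8*n^3 + 8*n^2 - 3*n - 5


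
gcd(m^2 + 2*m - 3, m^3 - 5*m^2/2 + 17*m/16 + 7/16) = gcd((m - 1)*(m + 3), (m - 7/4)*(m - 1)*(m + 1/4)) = m - 1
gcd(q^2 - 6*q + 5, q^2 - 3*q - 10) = q - 5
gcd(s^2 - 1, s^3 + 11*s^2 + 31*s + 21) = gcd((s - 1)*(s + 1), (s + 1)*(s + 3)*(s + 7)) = s + 1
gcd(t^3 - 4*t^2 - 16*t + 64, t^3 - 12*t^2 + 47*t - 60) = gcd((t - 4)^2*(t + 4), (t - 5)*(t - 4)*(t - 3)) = t - 4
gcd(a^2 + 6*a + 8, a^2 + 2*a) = a + 2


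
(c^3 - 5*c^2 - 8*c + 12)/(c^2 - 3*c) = (c^3 - 5*c^2 - 8*c + 12)/(c*(c - 3))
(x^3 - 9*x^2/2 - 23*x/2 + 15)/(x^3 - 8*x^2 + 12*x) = (2*x^2 + 3*x - 5)/(2*x*(x - 2))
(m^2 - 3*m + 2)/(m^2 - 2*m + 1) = (m - 2)/(m - 1)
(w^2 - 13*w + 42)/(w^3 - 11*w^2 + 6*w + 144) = (w - 7)/(w^2 - 5*w - 24)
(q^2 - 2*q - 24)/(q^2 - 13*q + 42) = (q + 4)/(q - 7)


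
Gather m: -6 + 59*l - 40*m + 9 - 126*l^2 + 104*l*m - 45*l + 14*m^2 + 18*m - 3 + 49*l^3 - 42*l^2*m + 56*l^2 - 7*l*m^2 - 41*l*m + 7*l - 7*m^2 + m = 49*l^3 - 70*l^2 + 21*l + m^2*(7 - 7*l) + m*(-42*l^2 + 63*l - 21)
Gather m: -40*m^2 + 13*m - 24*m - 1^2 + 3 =-40*m^2 - 11*m + 2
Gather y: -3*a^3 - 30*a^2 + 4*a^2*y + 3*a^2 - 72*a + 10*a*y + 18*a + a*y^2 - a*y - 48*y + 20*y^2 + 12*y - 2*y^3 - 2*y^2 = -3*a^3 - 27*a^2 - 54*a - 2*y^3 + y^2*(a + 18) + y*(4*a^2 + 9*a - 36)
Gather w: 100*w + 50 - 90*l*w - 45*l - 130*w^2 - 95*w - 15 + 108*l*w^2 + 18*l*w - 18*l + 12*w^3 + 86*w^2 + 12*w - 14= -63*l + 12*w^3 + w^2*(108*l - 44) + w*(17 - 72*l) + 21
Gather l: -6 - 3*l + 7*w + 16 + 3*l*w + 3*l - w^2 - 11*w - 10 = 3*l*w - w^2 - 4*w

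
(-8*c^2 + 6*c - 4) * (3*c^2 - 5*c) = -24*c^4 + 58*c^3 - 42*c^2 + 20*c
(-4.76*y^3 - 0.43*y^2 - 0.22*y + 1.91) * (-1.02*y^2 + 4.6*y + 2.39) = 4.8552*y^5 - 21.4574*y^4 - 13.13*y^3 - 3.9879*y^2 + 8.2602*y + 4.5649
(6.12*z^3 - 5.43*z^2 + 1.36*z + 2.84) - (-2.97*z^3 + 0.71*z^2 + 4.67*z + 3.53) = 9.09*z^3 - 6.14*z^2 - 3.31*z - 0.69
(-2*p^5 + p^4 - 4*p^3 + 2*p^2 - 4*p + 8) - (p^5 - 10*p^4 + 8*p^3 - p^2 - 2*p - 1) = -3*p^5 + 11*p^4 - 12*p^3 + 3*p^2 - 2*p + 9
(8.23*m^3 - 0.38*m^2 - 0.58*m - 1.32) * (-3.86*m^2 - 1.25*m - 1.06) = -31.7678*m^5 - 8.8207*m^4 - 6.01*m^3 + 6.223*m^2 + 2.2648*m + 1.3992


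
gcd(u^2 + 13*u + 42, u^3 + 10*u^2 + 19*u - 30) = u + 6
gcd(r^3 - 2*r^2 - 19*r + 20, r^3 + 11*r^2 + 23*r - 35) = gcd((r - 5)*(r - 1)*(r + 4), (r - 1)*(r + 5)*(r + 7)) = r - 1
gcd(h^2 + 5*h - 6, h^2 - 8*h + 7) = h - 1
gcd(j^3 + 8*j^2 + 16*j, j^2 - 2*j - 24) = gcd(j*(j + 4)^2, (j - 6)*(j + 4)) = j + 4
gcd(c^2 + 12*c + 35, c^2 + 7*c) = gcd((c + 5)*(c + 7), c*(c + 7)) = c + 7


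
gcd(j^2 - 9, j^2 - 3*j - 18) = j + 3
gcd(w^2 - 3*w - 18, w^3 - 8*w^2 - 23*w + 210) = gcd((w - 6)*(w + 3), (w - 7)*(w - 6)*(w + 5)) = w - 6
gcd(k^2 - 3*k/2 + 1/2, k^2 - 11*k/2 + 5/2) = k - 1/2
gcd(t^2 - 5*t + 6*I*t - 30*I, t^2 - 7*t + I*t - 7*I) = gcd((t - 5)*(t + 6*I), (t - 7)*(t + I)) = 1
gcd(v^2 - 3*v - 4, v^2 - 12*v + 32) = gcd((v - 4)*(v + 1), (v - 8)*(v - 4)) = v - 4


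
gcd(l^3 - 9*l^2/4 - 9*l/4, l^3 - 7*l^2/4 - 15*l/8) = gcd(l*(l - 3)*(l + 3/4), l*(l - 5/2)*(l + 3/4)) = l^2 + 3*l/4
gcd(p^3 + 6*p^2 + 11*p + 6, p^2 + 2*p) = p + 2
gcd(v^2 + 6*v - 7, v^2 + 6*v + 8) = 1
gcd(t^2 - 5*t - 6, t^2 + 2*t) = 1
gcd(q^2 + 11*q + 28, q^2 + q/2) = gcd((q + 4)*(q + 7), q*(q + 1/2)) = 1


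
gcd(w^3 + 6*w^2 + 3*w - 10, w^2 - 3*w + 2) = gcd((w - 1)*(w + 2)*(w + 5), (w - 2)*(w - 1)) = w - 1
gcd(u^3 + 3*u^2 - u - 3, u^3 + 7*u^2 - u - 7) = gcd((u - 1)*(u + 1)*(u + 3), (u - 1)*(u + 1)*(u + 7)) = u^2 - 1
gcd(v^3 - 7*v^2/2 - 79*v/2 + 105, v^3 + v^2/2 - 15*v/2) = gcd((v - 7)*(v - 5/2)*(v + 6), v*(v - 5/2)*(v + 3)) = v - 5/2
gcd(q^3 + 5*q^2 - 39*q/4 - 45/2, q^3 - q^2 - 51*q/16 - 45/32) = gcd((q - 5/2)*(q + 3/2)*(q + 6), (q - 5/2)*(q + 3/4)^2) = q - 5/2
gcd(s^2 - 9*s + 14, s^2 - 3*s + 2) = s - 2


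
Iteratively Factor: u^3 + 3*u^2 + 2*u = (u)*(u^2 + 3*u + 2) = u*(u + 1)*(u + 2)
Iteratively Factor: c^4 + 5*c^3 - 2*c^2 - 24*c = (c + 3)*(c^3 + 2*c^2 - 8*c) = (c - 2)*(c + 3)*(c^2 + 4*c) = c*(c - 2)*(c + 3)*(c + 4)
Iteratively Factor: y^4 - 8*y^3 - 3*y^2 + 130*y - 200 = (y - 2)*(y^3 - 6*y^2 - 15*y + 100) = (y - 5)*(y - 2)*(y^2 - y - 20) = (y - 5)*(y - 2)*(y + 4)*(y - 5)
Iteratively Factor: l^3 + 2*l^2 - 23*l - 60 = (l + 3)*(l^2 - l - 20) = (l + 3)*(l + 4)*(l - 5)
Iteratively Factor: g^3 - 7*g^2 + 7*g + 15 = (g - 3)*(g^2 - 4*g - 5) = (g - 3)*(g + 1)*(g - 5)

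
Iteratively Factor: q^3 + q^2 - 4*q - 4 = (q - 2)*(q^2 + 3*q + 2) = (q - 2)*(q + 1)*(q + 2)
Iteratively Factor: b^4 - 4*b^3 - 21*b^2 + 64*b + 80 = (b - 4)*(b^3 - 21*b - 20) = (b - 4)*(b + 4)*(b^2 - 4*b - 5) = (b - 4)*(b + 1)*(b + 4)*(b - 5)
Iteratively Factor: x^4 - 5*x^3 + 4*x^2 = (x - 4)*(x^3 - x^2) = x*(x - 4)*(x^2 - x) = x^2*(x - 4)*(x - 1)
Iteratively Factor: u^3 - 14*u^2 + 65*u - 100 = (u - 5)*(u^2 - 9*u + 20) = (u - 5)^2*(u - 4)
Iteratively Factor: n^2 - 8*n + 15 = (n - 5)*(n - 3)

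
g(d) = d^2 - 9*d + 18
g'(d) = 2*d - 9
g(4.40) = -2.24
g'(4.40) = -0.20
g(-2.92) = 52.81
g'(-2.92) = -14.84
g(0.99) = 10.07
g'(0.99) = -7.02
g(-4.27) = 74.66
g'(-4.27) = -17.54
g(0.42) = 14.40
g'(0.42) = -8.16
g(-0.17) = 19.56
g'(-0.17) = -9.34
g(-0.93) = 27.23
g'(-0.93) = -10.86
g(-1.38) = 32.32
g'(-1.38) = -11.76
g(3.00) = 0.00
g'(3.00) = -3.00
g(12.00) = 54.00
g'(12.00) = 15.00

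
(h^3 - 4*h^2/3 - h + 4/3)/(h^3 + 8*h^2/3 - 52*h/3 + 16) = (h^2 - 1)/(h^2 + 4*h - 12)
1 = 1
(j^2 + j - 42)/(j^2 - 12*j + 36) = (j + 7)/(j - 6)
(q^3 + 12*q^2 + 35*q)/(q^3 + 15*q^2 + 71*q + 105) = q/(q + 3)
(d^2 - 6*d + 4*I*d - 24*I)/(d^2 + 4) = (d^2 + d*(-6 + 4*I) - 24*I)/(d^2 + 4)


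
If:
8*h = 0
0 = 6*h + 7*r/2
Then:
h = 0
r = 0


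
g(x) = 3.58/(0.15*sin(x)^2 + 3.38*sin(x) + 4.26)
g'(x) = 3.58*(-0.3*sin(x)*cos(x) - 3.38*cos(x))/(0.15*sin(x)^2 + 3.38*sin(x) + 4.26)^2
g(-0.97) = 2.27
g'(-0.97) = -2.56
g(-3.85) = 0.55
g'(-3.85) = 0.23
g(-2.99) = 0.95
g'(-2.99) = 0.84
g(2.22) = 0.51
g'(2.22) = 0.16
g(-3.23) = 0.79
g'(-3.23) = 0.58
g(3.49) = 1.15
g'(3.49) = 1.13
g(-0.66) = 1.60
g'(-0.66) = -1.79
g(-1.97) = 2.81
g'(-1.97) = 2.66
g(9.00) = 0.63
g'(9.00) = 0.35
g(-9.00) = 1.24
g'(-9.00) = 1.27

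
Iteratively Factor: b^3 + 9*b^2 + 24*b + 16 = (b + 4)*(b^2 + 5*b + 4) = (b + 4)^2*(b + 1)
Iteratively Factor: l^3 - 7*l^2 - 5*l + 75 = (l - 5)*(l^2 - 2*l - 15) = (l - 5)^2*(l + 3)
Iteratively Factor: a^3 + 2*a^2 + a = (a + 1)*(a^2 + a) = a*(a + 1)*(a + 1)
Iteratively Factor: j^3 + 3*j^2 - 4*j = (j + 4)*(j^2 - j) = (j - 1)*(j + 4)*(j)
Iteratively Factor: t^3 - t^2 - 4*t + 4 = (t - 2)*(t^2 + t - 2) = (t - 2)*(t - 1)*(t + 2)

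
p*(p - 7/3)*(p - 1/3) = p^3 - 8*p^2/3 + 7*p/9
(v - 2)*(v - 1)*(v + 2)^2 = v^4 + v^3 - 6*v^2 - 4*v + 8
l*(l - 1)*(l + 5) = l^3 + 4*l^2 - 5*l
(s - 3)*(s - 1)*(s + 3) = s^3 - s^2 - 9*s + 9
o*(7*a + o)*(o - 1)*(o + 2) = 7*a*o^3 + 7*a*o^2 - 14*a*o + o^4 + o^3 - 2*o^2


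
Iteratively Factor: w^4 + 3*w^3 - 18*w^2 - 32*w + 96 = (w + 4)*(w^3 - w^2 - 14*w + 24) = (w - 3)*(w + 4)*(w^2 + 2*w - 8) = (w - 3)*(w + 4)^2*(w - 2)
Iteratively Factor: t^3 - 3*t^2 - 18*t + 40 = (t - 5)*(t^2 + 2*t - 8) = (t - 5)*(t + 4)*(t - 2)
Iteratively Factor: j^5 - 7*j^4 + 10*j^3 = (j)*(j^4 - 7*j^3 + 10*j^2) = j*(j - 2)*(j^3 - 5*j^2) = j*(j - 5)*(j - 2)*(j^2) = j^2*(j - 5)*(j - 2)*(j)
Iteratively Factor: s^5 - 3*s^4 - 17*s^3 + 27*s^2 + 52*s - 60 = (s - 5)*(s^4 + 2*s^3 - 7*s^2 - 8*s + 12) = (s - 5)*(s + 3)*(s^3 - s^2 - 4*s + 4) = (s - 5)*(s + 2)*(s + 3)*(s^2 - 3*s + 2) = (s - 5)*(s - 1)*(s + 2)*(s + 3)*(s - 2)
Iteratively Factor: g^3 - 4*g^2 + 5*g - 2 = (g - 2)*(g^2 - 2*g + 1) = (g - 2)*(g - 1)*(g - 1)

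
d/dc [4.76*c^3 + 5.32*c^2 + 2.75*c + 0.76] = 14.28*c^2 + 10.64*c + 2.75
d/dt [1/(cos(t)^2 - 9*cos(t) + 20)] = (2*cos(t) - 9)*sin(t)/(cos(t)^2 - 9*cos(t) + 20)^2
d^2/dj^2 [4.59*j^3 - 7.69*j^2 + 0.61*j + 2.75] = 27.54*j - 15.38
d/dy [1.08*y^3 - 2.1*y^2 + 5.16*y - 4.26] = 3.24*y^2 - 4.2*y + 5.16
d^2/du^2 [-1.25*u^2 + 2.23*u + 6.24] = -2.50000000000000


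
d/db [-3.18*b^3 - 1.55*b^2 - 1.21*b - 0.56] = -9.54*b^2 - 3.1*b - 1.21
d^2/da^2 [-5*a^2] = -10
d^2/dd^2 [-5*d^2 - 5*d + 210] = -10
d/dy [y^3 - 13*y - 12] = 3*y^2 - 13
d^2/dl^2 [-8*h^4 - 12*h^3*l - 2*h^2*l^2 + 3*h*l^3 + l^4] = -4*h^2 + 18*h*l + 12*l^2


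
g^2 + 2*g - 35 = (g - 5)*(g + 7)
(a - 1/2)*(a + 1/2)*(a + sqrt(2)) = a^3 + sqrt(2)*a^2 - a/4 - sqrt(2)/4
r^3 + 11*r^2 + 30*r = r*(r + 5)*(r + 6)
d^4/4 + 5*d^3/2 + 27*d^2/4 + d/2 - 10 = (d/4 + 1)*(d - 1)*(d + 2)*(d + 5)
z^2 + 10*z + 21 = (z + 3)*(z + 7)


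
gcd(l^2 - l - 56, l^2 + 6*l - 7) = l + 7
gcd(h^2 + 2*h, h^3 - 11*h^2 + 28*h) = h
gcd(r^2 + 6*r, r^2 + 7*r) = r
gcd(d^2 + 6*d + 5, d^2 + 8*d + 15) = d + 5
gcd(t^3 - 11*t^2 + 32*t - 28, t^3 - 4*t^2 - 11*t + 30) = t - 2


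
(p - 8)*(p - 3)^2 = p^3 - 14*p^2 + 57*p - 72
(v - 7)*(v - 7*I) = v^2 - 7*v - 7*I*v + 49*I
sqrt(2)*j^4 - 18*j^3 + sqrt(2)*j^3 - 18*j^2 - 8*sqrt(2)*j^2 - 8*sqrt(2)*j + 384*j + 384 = (j - 8*sqrt(2))*(j - 4*sqrt(2))*(j + 3*sqrt(2))*(sqrt(2)*j + sqrt(2))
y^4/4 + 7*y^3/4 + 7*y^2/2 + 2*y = y*(y/2 + 1/2)*(y/2 + 1)*(y + 4)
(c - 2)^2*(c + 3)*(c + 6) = c^4 + 5*c^3 - 14*c^2 - 36*c + 72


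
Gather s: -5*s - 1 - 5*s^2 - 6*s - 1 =-5*s^2 - 11*s - 2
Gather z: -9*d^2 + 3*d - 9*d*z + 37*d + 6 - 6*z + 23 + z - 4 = -9*d^2 + 40*d + z*(-9*d - 5) + 25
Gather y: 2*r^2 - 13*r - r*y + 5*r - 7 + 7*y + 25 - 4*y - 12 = 2*r^2 - 8*r + y*(3 - r) + 6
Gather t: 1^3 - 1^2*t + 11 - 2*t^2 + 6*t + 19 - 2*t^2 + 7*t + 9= -4*t^2 + 12*t + 40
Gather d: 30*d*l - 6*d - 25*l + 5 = d*(30*l - 6) - 25*l + 5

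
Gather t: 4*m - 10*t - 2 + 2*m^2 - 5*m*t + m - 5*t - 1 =2*m^2 + 5*m + t*(-5*m - 15) - 3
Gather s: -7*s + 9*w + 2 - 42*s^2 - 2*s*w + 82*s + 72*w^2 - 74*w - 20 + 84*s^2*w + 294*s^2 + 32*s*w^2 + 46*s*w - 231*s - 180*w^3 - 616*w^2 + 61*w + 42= s^2*(84*w + 252) + s*(32*w^2 + 44*w - 156) - 180*w^3 - 544*w^2 - 4*w + 24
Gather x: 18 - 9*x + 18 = 36 - 9*x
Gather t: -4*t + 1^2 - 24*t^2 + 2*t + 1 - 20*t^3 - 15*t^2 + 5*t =-20*t^3 - 39*t^2 + 3*t + 2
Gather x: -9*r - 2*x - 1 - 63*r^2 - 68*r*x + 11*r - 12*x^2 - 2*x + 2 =-63*r^2 + 2*r - 12*x^2 + x*(-68*r - 4) + 1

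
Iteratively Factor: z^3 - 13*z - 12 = (z + 1)*(z^2 - z - 12) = (z + 1)*(z + 3)*(z - 4)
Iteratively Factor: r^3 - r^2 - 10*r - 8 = (r - 4)*(r^2 + 3*r + 2) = (r - 4)*(r + 1)*(r + 2)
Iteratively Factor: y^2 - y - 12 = (y + 3)*(y - 4)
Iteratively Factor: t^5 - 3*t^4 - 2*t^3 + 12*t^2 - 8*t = (t - 2)*(t^4 - t^3 - 4*t^2 + 4*t) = (t - 2)*(t - 1)*(t^3 - 4*t) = (t - 2)^2*(t - 1)*(t^2 + 2*t) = t*(t - 2)^2*(t - 1)*(t + 2)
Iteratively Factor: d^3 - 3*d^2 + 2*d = (d - 1)*(d^2 - 2*d) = (d - 2)*(d - 1)*(d)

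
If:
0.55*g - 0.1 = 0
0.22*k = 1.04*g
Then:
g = 0.18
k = 0.86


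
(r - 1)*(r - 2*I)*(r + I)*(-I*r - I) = -I*r^4 - r^3 - I*r^2 + r + 2*I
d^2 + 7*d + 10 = (d + 2)*(d + 5)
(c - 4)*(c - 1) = c^2 - 5*c + 4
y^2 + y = y*(y + 1)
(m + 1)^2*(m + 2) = m^3 + 4*m^2 + 5*m + 2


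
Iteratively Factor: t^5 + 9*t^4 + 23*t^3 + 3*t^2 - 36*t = (t + 3)*(t^4 + 6*t^3 + 5*t^2 - 12*t) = (t - 1)*(t + 3)*(t^3 + 7*t^2 + 12*t) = (t - 1)*(t + 3)*(t + 4)*(t^2 + 3*t) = (t - 1)*(t + 3)^2*(t + 4)*(t)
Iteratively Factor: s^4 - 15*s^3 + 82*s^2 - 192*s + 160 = (s - 2)*(s^3 - 13*s^2 + 56*s - 80) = (s - 5)*(s - 2)*(s^2 - 8*s + 16) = (s - 5)*(s - 4)*(s - 2)*(s - 4)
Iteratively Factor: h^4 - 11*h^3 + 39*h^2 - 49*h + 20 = (h - 4)*(h^3 - 7*h^2 + 11*h - 5) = (h - 5)*(h - 4)*(h^2 - 2*h + 1) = (h - 5)*(h - 4)*(h - 1)*(h - 1)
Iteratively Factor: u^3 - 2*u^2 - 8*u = (u + 2)*(u^2 - 4*u) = (u - 4)*(u + 2)*(u)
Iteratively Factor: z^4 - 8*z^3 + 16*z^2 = (z - 4)*(z^3 - 4*z^2) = z*(z - 4)*(z^2 - 4*z) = z^2*(z - 4)*(z - 4)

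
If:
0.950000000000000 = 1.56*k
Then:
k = 0.61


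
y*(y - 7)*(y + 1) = y^3 - 6*y^2 - 7*y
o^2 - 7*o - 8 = (o - 8)*(o + 1)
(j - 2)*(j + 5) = j^2 + 3*j - 10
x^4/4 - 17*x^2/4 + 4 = (x/4 + 1)*(x - 4)*(x - 1)*(x + 1)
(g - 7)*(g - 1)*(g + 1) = g^3 - 7*g^2 - g + 7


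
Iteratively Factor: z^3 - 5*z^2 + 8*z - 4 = (z - 2)*(z^2 - 3*z + 2) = (z - 2)*(z - 1)*(z - 2)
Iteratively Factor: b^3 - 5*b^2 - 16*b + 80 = (b + 4)*(b^2 - 9*b + 20) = (b - 4)*(b + 4)*(b - 5)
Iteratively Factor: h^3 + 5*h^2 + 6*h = (h + 3)*(h^2 + 2*h) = h*(h + 3)*(h + 2)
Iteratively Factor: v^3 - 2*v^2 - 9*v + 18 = (v - 3)*(v^2 + v - 6) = (v - 3)*(v - 2)*(v + 3)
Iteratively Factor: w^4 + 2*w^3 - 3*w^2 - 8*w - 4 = (w + 1)*(w^3 + w^2 - 4*w - 4) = (w + 1)*(w + 2)*(w^2 - w - 2) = (w + 1)^2*(w + 2)*(w - 2)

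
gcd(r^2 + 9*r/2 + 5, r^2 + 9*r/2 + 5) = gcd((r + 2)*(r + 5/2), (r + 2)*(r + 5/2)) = r^2 + 9*r/2 + 5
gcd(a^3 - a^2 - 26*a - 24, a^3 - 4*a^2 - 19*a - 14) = a + 1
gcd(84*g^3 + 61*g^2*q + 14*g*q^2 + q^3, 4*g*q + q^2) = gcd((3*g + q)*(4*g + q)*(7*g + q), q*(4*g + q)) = 4*g + q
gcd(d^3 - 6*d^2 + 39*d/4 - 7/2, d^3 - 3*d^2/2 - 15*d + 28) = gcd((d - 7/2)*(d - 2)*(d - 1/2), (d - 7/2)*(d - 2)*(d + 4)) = d^2 - 11*d/2 + 7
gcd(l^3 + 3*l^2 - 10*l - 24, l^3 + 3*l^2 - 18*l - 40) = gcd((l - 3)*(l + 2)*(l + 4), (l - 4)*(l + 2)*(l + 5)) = l + 2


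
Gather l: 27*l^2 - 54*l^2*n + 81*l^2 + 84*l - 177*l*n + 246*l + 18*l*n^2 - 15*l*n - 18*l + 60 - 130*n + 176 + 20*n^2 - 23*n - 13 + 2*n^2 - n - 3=l^2*(108 - 54*n) + l*(18*n^2 - 192*n + 312) + 22*n^2 - 154*n + 220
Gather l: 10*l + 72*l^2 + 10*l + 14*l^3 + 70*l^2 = 14*l^3 + 142*l^2 + 20*l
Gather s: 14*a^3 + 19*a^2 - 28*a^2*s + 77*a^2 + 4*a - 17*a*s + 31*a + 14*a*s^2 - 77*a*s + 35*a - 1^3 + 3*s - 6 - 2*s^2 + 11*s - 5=14*a^3 + 96*a^2 + 70*a + s^2*(14*a - 2) + s*(-28*a^2 - 94*a + 14) - 12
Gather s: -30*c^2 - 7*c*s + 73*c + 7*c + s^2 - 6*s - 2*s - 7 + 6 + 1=-30*c^2 + 80*c + s^2 + s*(-7*c - 8)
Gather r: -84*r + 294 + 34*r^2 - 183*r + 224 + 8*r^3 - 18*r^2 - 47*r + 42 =8*r^3 + 16*r^2 - 314*r + 560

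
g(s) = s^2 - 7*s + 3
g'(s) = 2*s - 7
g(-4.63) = 56.85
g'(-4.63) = -16.26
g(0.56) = -0.61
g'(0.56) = -5.88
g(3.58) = -9.24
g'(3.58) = 0.16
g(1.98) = -6.94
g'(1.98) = -3.04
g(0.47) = -0.07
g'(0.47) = -6.06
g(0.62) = -0.96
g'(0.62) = -5.76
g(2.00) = -7.00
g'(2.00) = -3.00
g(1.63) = -5.75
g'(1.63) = -3.74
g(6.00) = -3.00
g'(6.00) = 5.00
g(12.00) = 63.00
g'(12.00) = 17.00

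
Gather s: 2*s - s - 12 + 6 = s - 6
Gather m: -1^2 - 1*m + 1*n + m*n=m*(n - 1) + n - 1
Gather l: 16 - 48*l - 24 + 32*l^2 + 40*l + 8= 32*l^2 - 8*l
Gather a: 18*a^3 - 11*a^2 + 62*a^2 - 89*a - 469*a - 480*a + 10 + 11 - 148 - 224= 18*a^3 + 51*a^2 - 1038*a - 351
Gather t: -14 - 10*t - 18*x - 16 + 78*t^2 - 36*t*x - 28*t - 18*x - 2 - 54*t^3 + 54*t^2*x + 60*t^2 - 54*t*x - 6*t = -54*t^3 + t^2*(54*x + 138) + t*(-90*x - 44) - 36*x - 32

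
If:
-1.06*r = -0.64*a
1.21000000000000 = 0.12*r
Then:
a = 16.70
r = 10.08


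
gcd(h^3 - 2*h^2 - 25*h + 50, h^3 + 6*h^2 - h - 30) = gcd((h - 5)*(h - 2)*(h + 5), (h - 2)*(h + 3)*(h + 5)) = h^2 + 3*h - 10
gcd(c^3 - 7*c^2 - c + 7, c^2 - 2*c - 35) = c - 7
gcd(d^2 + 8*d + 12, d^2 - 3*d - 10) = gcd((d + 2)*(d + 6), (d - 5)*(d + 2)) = d + 2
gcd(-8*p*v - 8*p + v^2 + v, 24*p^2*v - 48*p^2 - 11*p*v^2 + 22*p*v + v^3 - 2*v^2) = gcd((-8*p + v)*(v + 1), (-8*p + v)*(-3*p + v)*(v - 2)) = 8*p - v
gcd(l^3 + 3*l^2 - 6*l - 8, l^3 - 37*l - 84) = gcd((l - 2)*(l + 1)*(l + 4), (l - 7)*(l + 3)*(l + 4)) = l + 4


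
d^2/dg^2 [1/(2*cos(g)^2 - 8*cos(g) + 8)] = (-2*cos(g) - cos(2*g) + 2)/(cos(g) - 2)^4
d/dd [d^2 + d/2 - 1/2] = 2*d + 1/2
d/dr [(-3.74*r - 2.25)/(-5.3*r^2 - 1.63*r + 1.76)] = (19.822*r^2 + 6.0962*r - (3.74*r + 2.25)*(10.6*r + 1.63) - 6.5824)/(5.3*r^2 + 1.63*r - 1.76)^2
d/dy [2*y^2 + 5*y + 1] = 4*y + 5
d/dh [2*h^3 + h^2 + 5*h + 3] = 6*h^2 + 2*h + 5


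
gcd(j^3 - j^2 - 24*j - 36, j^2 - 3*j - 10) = j + 2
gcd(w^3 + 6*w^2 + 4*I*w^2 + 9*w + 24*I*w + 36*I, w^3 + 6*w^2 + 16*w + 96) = w + 4*I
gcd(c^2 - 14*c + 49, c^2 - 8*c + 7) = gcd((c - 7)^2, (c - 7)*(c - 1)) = c - 7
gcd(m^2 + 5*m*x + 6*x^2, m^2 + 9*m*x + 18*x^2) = m + 3*x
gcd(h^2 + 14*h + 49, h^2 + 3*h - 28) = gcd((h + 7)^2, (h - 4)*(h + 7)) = h + 7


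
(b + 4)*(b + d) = b^2 + b*d + 4*b + 4*d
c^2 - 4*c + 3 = (c - 3)*(c - 1)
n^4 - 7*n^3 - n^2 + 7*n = n*(n - 7)*(n - 1)*(n + 1)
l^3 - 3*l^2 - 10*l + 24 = (l - 4)*(l - 2)*(l + 3)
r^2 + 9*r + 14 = (r + 2)*(r + 7)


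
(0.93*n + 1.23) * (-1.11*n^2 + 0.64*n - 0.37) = -1.0323*n^3 - 0.7701*n^2 + 0.4431*n - 0.4551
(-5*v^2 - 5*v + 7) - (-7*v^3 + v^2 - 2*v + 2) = 7*v^3 - 6*v^2 - 3*v + 5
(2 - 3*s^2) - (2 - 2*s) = -3*s^2 + 2*s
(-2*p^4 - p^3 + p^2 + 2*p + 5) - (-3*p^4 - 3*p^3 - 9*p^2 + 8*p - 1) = p^4 + 2*p^3 + 10*p^2 - 6*p + 6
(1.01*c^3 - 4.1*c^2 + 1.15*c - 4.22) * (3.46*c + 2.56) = 3.4946*c^4 - 11.6004*c^3 - 6.517*c^2 - 11.6572*c - 10.8032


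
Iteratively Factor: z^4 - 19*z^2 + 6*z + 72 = (z - 3)*(z^3 + 3*z^2 - 10*z - 24) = (z - 3)*(z + 4)*(z^2 - z - 6) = (z - 3)*(z + 2)*(z + 4)*(z - 3)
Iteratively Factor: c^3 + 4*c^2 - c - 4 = (c + 1)*(c^2 + 3*c - 4) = (c - 1)*(c + 1)*(c + 4)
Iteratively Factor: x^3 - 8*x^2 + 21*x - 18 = (x - 3)*(x^2 - 5*x + 6) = (x - 3)*(x - 2)*(x - 3)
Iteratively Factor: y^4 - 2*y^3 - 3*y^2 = (y + 1)*(y^3 - 3*y^2) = (y - 3)*(y + 1)*(y^2) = y*(y - 3)*(y + 1)*(y)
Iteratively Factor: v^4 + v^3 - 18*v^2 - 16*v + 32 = (v - 1)*(v^3 + 2*v^2 - 16*v - 32) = (v - 1)*(v + 2)*(v^2 - 16) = (v - 1)*(v + 2)*(v + 4)*(v - 4)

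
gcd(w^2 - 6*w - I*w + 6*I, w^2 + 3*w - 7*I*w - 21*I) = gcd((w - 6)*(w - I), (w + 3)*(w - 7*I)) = 1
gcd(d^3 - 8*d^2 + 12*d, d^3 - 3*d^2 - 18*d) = d^2 - 6*d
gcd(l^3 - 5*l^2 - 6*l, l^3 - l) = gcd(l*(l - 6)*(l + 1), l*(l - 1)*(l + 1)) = l^2 + l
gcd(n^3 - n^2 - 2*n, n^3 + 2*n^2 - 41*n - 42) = n + 1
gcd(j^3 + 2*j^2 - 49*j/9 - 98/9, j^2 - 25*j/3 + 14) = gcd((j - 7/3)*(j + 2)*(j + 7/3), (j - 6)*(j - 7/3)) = j - 7/3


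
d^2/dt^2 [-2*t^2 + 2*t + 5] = -4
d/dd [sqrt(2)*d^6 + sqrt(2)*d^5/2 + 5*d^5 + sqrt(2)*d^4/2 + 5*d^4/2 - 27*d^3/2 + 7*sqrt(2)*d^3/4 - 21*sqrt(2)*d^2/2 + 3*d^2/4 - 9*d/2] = 6*sqrt(2)*d^5 + 5*sqrt(2)*d^4/2 + 25*d^4 + 2*sqrt(2)*d^3 + 10*d^3 - 81*d^2/2 + 21*sqrt(2)*d^2/4 - 21*sqrt(2)*d + 3*d/2 - 9/2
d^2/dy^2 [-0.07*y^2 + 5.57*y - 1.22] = -0.140000000000000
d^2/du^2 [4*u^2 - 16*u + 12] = 8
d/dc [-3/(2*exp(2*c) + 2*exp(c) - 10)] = (3*exp(c) + 3/2)*exp(c)/(exp(2*c) + exp(c) - 5)^2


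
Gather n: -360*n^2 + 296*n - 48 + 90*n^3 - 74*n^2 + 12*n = 90*n^3 - 434*n^2 + 308*n - 48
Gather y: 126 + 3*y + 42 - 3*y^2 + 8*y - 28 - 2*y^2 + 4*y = -5*y^2 + 15*y + 140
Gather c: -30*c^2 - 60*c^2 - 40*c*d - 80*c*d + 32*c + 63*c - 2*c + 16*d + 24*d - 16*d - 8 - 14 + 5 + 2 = -90*c^2 + c*(93 - 120*d) + 24*d - 15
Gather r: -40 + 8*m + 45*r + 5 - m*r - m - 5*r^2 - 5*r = 7*m - 5*r^2 + r*(40 - m) - 35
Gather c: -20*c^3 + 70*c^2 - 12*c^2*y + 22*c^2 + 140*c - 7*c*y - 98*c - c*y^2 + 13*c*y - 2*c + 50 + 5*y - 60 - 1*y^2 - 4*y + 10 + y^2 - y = -20*c^3 + c^2*(92 - 12*y) + c*(-y^2 + 6*y + 40)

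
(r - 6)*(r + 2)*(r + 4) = r^3 - 28*r - 48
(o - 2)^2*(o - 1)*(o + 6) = o^4 + o^3 - 22*o^2 + 44*o - 24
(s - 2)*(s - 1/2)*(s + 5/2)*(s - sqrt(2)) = s^4 - sqrt(2)*s^3 - 21*s^2/4 + 5*s/2 + 21*sqrt(2)*s/4 - 5*sqrt(2)/2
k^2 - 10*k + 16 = (k - 8)*(k - 2)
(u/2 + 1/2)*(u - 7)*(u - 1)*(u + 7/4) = u^4/2 - 21*u^3/8 - 53*u^2/8 + 21*u/8 + 49/8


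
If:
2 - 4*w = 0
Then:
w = 1/2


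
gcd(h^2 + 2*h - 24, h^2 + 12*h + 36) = h + 6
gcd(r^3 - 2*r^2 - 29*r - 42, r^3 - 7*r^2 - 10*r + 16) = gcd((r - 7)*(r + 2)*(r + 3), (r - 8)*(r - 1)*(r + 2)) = r + 2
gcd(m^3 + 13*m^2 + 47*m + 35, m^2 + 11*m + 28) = m + 7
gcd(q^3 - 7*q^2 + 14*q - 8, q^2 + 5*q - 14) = q - 2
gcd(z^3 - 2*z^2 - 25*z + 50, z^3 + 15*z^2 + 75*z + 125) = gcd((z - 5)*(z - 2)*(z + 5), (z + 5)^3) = z + 5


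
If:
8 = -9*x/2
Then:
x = -16/9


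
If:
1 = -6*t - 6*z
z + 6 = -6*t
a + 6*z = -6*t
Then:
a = 1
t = -7/6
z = 1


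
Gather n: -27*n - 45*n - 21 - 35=-72*n - 56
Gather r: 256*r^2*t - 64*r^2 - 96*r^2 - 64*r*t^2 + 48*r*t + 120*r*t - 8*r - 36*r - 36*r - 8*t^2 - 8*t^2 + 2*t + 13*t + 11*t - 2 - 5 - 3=r^2*(256*t - 160) + r*(-64*t^2 + 168*t - 80) - 16*t^2 + 26*t - 10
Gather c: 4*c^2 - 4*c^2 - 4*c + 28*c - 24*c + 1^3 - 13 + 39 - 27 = 0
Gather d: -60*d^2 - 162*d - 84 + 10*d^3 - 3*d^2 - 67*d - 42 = 10*d^3 - 63*d^2 - 229*d - 126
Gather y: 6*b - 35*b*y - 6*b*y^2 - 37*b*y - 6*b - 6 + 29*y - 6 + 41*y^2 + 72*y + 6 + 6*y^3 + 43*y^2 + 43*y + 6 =6*y^3 + y^2*(84 - 6*b) + y*(144 - 72*b)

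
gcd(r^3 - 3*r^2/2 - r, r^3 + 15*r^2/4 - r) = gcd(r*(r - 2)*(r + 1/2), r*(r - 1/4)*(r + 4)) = r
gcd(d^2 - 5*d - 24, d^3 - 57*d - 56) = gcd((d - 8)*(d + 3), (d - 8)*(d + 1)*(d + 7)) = d - 8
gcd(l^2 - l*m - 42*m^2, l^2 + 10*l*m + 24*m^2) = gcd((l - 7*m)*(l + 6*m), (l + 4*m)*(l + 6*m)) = l + 6*m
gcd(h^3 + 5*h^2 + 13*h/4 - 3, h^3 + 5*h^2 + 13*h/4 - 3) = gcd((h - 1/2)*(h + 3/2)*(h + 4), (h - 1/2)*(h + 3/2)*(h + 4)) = h^3 + 5*h^2 + 13*h/4 - 3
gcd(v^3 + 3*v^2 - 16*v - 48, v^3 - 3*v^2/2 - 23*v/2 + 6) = v^2 - v - 12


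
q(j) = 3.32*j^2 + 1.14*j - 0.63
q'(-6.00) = -38.70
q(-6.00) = 112.05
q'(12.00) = 80.82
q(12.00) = 491.13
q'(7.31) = 49.68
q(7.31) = 185.11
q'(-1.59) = -9.42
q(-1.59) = 5.95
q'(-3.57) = -22.56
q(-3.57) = 37.61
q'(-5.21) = -33.45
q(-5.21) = 83.55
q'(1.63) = 11.96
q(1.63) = 10.05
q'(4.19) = 28.96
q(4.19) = 62.43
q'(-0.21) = -0.25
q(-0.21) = -0.72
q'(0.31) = 3.20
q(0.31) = 0.04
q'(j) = 6.64*j + 1.14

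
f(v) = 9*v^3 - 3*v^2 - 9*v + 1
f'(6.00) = 927.00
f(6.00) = 1783.00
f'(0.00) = -9.00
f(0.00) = 1.00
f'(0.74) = 1.35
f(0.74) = -3.66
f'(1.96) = 82.96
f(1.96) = 39.60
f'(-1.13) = 32.26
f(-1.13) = -5.65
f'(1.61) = 51.33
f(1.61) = 16.29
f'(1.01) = 12.48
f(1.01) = -1.88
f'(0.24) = -8.88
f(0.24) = -1.21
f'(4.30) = 464.43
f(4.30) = 622.39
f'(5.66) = 822.00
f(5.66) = 1485.85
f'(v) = 27*v^2 - 6*v - 9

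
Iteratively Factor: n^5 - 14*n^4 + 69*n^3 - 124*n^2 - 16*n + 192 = (n - 4)*(n^4 - 10*n^3 + 29*n^2 - 8*n - 48) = (n - 4)^2*(n^3 - 6*n^2 + 5*n + 12) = (n - 4)^2*(n - 3)*(n^2 - 3*n - 4) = (n - 4)^3*(n - 3)*(n + 1)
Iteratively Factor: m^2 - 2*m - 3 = (m + 1)*(m - 3)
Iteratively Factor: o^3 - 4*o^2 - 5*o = (o)*(o^2 - 4*o - 5) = o*(o + 1)*(o - 5)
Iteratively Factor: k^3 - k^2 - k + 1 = (k - 1)*(k^2 - 1) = (k - 1)*(k + 1)*(k - 1)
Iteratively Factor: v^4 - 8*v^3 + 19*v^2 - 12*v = (v - 3)*(v^3 - 5*v^2 + 4*v) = v*(v - 3)*(v^2 - 5*v + 4) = v*(v - 4)*(v - 3)*(v - 1)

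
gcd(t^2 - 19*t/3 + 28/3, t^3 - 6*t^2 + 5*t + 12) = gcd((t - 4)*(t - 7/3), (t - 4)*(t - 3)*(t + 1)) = t - 4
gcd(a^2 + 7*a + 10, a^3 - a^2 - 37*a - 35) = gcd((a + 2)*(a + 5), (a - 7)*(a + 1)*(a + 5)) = a + 5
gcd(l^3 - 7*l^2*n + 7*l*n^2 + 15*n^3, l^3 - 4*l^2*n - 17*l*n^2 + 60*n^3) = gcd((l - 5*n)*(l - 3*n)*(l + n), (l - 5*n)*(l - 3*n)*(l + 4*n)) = l^2 - 8*l*n + 15*n^2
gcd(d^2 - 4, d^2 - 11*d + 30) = 1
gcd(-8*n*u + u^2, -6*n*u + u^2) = u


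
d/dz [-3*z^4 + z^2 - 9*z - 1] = -12*z^3 + 2*z - 9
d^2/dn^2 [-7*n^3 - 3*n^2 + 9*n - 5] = -42*n - 6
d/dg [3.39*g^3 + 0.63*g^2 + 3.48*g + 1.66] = 10.17*g^2 + 1.26*g + 3.48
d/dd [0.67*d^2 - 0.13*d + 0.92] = 1.34*d - 0.13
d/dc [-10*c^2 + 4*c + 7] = 4 - 20*c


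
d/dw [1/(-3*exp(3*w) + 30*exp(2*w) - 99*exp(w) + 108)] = (exp(2*w) - 20*exp(w)/3 + 11)*exp(w)/(exp(3*w) - 10*exp(2*w) + 33*exp(w) - 36)^2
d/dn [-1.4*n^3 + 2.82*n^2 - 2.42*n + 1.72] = -4.2*n^2 + 5.64*n - 2.42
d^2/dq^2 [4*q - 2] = 0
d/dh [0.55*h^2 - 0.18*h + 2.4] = 1.1*h - 0.18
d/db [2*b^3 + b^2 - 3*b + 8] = 6*b^2 + 2*b - 3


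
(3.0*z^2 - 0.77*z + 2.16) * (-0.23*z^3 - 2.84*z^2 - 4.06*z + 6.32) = -0.69*z^5 - 8.3429*z^4 - 10.49*z^3 + 15.9518*z^2 - 13.636*z + 13.6512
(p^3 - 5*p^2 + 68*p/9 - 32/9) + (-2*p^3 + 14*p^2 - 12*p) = -p^3 + 9*p^2 - 40*p/9 - 32/9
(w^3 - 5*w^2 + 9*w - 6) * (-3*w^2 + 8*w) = -3*w^5 + 23*w^4 - 67*w^3 + 90*w^2 - 48*w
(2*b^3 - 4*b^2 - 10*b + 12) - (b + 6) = 2*b^3 - 4*b^2 - 11*b + 6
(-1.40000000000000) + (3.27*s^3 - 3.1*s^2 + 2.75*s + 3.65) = 3.27*s^3 - 3.1*s^2 + 2.75*s + 2.25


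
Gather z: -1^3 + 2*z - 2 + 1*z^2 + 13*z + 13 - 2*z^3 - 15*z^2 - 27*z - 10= -2*z^3 - 14*z^2 - 12*z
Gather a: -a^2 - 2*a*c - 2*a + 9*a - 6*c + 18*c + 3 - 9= -a^2 + a*(7 - 2*c) + 12*c - 6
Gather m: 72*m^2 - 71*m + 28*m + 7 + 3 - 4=72*m^2 - 43*m + 6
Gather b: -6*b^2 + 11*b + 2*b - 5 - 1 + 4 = -6*b^2 + 13*b - 2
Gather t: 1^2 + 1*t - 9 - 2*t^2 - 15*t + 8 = -2*t^2 - 14*t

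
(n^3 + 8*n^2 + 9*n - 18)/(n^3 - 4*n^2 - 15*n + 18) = (n + 6)/(n - 6)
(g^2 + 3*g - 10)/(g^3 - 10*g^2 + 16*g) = (g + 5)/(g*(g - 8))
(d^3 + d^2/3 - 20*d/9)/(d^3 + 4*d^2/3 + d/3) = (9*d^2 + 3*d - 20)/(3*(3*d^2 + 4*d + 1))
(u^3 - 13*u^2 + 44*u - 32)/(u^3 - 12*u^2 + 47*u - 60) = (u^2 - 9*u + 8)/(u^2 - 8*u + 15)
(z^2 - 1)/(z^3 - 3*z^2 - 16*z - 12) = (z - 1)/(z^2 - 4*z - 12)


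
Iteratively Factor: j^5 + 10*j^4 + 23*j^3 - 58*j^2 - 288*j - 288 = (j + 3)*(j^4 + 7*j^3 + 2*j^2 - 64*j - 96) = (j + 3)*(j + 4)*(j^3 + 3*j^2 - 10*j - 24) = (j + 3)*(j + 4)^2*(j^2 - j - 6) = (j + 2)*(j + 3)*(j + 4)^2*(j - 3)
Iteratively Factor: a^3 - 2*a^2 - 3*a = (a + 1)*(a^2 - 3*a) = a*(a + 1)*(a - 3)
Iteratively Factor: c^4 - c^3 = (c)*(c^3 - c^2) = c*(c - 1)*(c^2) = c^2*(c - 1)*(c)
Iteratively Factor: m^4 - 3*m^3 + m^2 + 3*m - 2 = (m - 1)*(m^3 - 2*m^2 - m + 2) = (m - 1)*(m + 1)*(m^2 - 3*m + 2) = (m - 1)^2*(m + 1)*(m - 2)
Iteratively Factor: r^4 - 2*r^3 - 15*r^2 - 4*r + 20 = (r + 2)*(r^3 - 4*r^2 - 7*r + 10) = (r - 5)*(r + 2)*(r^2 + r - 2) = (r - 5)*(r + 2)^2*(r - 1)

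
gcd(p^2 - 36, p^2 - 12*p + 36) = p - 6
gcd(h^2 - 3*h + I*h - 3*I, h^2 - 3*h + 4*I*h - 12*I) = h - 3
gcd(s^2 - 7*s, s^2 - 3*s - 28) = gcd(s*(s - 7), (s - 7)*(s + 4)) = s - 7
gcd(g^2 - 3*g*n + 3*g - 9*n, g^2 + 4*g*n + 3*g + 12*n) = g + 3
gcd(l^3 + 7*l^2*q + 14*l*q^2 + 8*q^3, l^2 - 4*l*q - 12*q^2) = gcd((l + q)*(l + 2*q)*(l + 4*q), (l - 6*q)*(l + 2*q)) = l + 2*q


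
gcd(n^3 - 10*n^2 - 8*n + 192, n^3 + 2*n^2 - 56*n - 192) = n^2 - 4*n - 32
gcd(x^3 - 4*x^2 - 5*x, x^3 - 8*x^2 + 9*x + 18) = x + 1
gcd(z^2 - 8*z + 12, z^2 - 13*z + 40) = 1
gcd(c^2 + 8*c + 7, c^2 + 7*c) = c + 7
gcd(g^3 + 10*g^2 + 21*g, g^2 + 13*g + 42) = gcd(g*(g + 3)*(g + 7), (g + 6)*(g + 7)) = g + 7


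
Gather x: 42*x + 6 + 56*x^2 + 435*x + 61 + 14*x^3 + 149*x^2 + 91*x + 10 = 14*x^3 + 205*x^2 + 568*x + 77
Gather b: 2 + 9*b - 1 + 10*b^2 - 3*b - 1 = 10*b^2 + 6*b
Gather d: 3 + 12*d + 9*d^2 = 9*d^2 + 12*d + 3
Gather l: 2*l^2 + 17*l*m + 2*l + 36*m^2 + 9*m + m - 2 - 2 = 2*l^2 + l*(17*m + 2) + 36*m^2 + 10*m - 4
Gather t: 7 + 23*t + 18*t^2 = 18*t^2 + 23*t + 7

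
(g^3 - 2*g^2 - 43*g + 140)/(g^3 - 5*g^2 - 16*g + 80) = (g + 7)/(g + 4)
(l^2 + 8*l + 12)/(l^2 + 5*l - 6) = (l + 2)/(l - 1)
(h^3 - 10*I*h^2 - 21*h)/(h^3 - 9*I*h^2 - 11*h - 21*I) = h/(h + I)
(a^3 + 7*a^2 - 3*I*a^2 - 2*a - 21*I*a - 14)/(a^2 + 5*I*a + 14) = (a^2 + a*(7 - I) - 7*I)/(a + 7*I)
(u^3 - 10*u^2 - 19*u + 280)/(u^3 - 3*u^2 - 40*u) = (u - 7)/u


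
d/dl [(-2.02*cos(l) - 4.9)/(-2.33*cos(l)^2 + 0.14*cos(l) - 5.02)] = (4.7066*cos(l)^2 + 22.834*cos(l) - 10.8264)*sin(l)/(5.4289*cos(l)^4 - 0.6524*cos(l)^3 + 23.4128*cos(l)^2 - 1.4056*cos(l) + 25.2004)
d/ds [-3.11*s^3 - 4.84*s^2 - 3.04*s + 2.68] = -9.33*s^2 - 9.68*s - 3.04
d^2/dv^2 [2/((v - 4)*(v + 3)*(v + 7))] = 4*(6*v^4 + 48*v^3 + 51*v^2 - 90*v + 865)/(v^9 + 18*v^8 + 51*v^7 - 720*v^6 - 3993*v^5 + 7002*v^4 + 71765*v^3 + 36036*v^2 - 402192*v - 592704)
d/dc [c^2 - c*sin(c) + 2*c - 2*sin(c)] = -c*cos(c) + 2*c - sin(c) - 2*cos(c) + 2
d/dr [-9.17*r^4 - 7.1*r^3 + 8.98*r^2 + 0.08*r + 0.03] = -36.68*r^3 - 21.3*r^2 + 17.96*r + 0.08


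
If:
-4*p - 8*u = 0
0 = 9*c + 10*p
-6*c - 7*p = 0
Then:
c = 0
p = 0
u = 0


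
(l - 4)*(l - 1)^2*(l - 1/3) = l^4 - 19*l^3/3 + 11*l^2 - 7*l + 4/3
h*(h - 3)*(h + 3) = h^3 - 9*h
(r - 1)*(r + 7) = r^2 + 6*r - 7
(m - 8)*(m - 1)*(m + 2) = m^3 - 7*m^2 - 10*m + 16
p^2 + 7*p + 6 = (p + 1)*(p + 6)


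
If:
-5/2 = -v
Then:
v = 5/2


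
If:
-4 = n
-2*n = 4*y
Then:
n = -4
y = 2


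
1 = 1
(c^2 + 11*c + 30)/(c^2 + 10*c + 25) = (c + 6)/(c + 5)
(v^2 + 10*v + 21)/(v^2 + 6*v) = (v^2 + 10*v + 21)/(v*(v + 6))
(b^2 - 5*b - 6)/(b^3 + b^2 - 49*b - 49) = (b - 6)/(b^2 - 49)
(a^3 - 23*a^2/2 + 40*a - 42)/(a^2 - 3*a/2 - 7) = (a^2 - 8*a + 12)/(a + 2)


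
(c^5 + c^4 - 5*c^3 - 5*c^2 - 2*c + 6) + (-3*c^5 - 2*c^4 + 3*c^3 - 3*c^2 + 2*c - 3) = -2*c^5 - c^4 - 2*c^3 - 8*c^2 + 3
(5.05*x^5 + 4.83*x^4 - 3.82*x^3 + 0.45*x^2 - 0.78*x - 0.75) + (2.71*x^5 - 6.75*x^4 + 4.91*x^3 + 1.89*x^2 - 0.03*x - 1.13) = 7.76*x^5 - 1.92*x^4 + 1.09*x^3 + 2.34*x^2 - 0.81*x - 1.88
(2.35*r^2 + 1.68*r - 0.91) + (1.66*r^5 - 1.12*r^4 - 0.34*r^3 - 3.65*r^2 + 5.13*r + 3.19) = 1.66*r^5 - 1.12*r^4 - 0.34*r^3 - 1.3*r^2 + 6.81*r + 2.28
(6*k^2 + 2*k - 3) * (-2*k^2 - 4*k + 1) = -12*k^4 - 28*k^3 + 4*k^2 + 14*k - 3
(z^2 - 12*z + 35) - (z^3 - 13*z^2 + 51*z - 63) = -z^3 + 14*z^2 - 63*z + 98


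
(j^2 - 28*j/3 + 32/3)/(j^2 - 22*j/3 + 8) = (j - 8)/(j - 6)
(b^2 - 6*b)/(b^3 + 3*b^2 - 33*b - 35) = b*(b - 6)/(b^3 + 3*b^2 - 33*b - 35)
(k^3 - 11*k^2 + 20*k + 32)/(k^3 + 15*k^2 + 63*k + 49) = (k^2 - 12*k + 32)/(k^2 + 14*k + 49)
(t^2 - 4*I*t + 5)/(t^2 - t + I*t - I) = (t - 5*I)/(t - 1)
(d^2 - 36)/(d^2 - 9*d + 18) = (d + 6)/(d - 3)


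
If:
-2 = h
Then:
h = -2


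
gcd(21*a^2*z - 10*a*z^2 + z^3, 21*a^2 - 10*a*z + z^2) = 21*a^2 - 10*a*z + z^2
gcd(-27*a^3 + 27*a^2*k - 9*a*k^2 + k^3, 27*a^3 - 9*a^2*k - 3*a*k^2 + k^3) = 9*a^2 - 6*a*k + k^2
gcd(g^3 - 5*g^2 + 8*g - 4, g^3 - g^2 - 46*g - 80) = 1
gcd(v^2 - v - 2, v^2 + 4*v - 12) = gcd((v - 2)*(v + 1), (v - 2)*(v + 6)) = v - 2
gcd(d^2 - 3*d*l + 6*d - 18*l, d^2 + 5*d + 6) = 1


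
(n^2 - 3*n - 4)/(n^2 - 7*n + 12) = (n + 1)/(n - 3)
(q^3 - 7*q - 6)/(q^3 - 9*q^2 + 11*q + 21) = (q + 2)/(q - 7)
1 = 1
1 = 1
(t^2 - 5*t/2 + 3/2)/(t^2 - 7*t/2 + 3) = (t - 1)/(t - 2)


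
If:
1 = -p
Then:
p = -1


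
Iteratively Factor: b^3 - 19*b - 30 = (b - 5)*(b^2 + 5*b + 6) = (b - 5)*(b + 2)*(b + 3)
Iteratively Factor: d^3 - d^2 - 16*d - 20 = (d + 2)*(d^2 - 3*d - 10) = (d - 5)*(d + 2)*(d + 2)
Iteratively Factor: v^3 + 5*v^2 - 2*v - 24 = (v + 3)*(v^2 + 2*v - 8) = (v - 2)*(v + 3)*(v + 4)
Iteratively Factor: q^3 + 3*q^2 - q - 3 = (q + 3)*(q^2 - 1) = (q + 1)*(q + 3)*(q - 1)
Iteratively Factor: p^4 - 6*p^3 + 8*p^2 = (p)*(p^3 - 6*p^2 + 8*p) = p*(p - 4)*(p^2 - 2*p) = p*(p - 4)*(p - 2)*(p)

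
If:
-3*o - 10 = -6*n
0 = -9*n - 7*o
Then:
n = 70/69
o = -30/23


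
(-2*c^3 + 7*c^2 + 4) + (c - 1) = -2*c^3 + 7*c^2 + c + 3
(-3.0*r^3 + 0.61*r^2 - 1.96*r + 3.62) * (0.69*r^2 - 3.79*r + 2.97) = -2.07*r^5 + 11.7909*r^4 - 12.5743*r^3 + 11.7379*r^2 - 19.541*r + 10.7514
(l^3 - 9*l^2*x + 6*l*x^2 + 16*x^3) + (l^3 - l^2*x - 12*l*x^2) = 2*l^3 - 10*l^2*x - 6*l*x^2 + 16*x^3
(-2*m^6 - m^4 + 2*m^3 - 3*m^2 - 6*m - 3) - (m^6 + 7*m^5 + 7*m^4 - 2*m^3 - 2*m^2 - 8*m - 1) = -3*m^6 - 7*m^5 - 8*m^4 + 4*m^3 - m^2 + 2*m - 2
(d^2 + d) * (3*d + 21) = 3*d^3 + 24*d^2 + 21*d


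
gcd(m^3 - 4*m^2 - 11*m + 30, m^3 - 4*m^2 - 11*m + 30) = m^3 - 4*m^2 - 11*m + 30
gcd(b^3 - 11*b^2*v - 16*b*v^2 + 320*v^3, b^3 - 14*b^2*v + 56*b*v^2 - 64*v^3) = -b + 8*v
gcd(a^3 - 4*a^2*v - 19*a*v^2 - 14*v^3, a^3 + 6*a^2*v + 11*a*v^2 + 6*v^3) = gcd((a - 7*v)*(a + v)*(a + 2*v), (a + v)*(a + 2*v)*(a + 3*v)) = a^2 + 3*a*v + 2*v^2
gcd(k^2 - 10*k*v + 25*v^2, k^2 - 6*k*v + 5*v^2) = -k + 5*v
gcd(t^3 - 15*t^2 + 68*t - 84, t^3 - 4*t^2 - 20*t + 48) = t^2 - 8*t + 12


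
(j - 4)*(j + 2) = j^2 - 2*j - 8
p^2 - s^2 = (p - s)*(p + s)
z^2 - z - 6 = (z - 3)*(z + 2)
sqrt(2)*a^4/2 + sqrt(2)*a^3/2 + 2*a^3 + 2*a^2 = a^2*(a + 2*sqrt(2))*(sqrt(2)*a/2 + sqrt(2)/2)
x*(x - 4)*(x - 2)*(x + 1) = x^4 - 5*x^3 + 2*x^2 + 8*x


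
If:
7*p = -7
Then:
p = -1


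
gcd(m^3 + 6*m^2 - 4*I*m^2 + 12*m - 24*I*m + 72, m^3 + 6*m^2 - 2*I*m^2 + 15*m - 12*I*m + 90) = m + 6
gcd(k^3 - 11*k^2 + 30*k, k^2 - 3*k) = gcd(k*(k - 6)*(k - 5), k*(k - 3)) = k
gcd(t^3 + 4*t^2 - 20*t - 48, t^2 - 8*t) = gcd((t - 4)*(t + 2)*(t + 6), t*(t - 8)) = 1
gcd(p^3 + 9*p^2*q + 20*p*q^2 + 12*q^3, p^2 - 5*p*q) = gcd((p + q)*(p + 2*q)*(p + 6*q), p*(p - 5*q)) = 1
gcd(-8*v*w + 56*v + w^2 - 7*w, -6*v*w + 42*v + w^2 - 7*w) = w - 7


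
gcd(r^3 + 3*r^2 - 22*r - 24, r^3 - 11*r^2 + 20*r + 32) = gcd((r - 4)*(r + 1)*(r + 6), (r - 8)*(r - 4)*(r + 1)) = r^2 - 3*r - 4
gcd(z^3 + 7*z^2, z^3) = z^2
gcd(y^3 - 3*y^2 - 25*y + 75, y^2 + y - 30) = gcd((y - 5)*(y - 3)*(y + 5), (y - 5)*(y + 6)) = y - 5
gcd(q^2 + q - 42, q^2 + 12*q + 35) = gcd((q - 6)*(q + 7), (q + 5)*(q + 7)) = q + 7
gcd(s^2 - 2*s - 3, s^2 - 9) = s - 3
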